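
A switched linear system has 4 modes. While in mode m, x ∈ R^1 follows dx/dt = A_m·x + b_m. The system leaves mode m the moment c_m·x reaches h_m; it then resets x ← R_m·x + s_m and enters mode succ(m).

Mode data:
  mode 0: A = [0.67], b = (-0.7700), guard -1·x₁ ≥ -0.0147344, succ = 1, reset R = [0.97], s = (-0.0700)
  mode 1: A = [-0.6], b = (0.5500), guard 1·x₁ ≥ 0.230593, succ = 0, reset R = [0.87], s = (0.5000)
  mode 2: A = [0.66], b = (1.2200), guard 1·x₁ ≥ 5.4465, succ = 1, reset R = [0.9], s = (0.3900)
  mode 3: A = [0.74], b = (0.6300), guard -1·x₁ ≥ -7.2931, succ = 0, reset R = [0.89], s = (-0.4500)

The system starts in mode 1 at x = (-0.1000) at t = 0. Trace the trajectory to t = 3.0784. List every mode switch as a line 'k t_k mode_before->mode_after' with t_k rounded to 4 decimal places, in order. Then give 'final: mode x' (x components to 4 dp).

1 0.6555 1->0
2 2.0402 0->1
3 2.6215 1->0
final: 0 0.5399

Mode 1: guard c·x = 0.2306 hit at Δt = 0.6555 (t = 0.6555), x⁻ = (0.2306) → reset → x⁺ = (0.7006), jump to mode 0
Mode 0: guard c·x = -0.0147 hit at Δt = 1.3847 (t = 2.0402), x⁻ = (0.0147) → reset → x⁺ = (-0.0557), jump to mode 1
Mode 1: guard c·x = 0.2306 hit at Δt = 0.5813 (t = 2.6215), x⁻ = (0.2306) → reset → x⁺ = (0.7006), jump to mode 0
Mode 0: flow for 0.4569 to horizon, guard not reached → x = (0.5399)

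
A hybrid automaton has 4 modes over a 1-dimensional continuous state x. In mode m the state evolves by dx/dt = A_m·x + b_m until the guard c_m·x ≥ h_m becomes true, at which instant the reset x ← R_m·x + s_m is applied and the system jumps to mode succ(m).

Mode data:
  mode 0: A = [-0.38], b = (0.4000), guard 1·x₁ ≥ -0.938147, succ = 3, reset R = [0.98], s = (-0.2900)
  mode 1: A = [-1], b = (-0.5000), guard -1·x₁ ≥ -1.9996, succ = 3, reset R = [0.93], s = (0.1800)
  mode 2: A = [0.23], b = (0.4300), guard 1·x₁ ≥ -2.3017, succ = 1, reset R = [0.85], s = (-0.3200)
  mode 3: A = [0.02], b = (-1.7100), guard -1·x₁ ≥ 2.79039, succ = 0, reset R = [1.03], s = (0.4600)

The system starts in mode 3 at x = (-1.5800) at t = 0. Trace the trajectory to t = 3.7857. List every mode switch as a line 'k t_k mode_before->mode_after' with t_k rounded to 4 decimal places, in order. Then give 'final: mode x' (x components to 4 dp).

Mode 3: guard c·x = 2.7904 hit at Δt = 0.6902 (t = 0.6902), x⁻ = (-2.7904) → reset → x⁺ = (-2.4141), jump to mode 0
Mode 0: guard c·x = -0.9381 hit at Δt = 1.4597 (t = 2.1499), x⁻ = (-0.9381) → reset → x⁺ = (-1.2094), jump to mode 3
Mode 3: guard c·x = 2.7904 hit at Δt = 0.9035 (t = 3.0534), x⁻ = (-2.7904) → reset → x⁺ = (-2.4141), jump to mode 0
Mode 0: flow for 0.7323 to horizon, guard not reached → x = (-1.5720)

1 0.6902 3->0
2 2.1499 0->3
3 3.0534 3->0
final: 0 -1.5720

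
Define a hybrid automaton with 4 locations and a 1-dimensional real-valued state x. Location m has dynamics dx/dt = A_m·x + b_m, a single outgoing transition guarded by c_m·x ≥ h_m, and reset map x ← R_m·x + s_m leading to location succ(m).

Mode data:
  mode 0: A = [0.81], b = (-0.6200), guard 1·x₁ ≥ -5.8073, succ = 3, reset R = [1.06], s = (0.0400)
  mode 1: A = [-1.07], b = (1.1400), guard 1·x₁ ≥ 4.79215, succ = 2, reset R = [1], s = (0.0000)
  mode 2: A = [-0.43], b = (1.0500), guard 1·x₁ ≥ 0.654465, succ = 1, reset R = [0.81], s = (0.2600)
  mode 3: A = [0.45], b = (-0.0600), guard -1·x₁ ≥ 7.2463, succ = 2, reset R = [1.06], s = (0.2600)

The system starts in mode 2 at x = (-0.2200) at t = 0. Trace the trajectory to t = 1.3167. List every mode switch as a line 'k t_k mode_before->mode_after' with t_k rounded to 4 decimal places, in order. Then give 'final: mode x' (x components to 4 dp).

Mode 2: guard c·x = 0.6545 hit at Δt = 0.9262 (t = 0.9262), x⁻ = (0.6545) → reset → x⁺ = (0.7901), jump to mode 1
Mode 1: flow for 0.3905 to horizon, guard not reached → x = (0.8841)

1 0.9262 2->1
final: 1 0.8841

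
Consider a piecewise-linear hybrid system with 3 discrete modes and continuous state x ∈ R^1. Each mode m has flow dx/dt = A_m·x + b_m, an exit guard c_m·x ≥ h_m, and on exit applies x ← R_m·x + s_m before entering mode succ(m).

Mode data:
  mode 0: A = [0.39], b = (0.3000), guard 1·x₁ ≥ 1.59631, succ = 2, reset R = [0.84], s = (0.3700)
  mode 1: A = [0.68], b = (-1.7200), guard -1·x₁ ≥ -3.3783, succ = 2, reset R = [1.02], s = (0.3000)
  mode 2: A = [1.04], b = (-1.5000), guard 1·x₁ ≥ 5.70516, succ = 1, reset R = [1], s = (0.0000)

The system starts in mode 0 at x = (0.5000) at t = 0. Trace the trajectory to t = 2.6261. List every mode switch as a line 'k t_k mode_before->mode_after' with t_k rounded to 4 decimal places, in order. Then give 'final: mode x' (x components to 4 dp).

1 1.5964 0->2
final: 2 2.2261

Mode 0: guard c·x = 1.5963 hit at Δt = 1.5964 (t = 1.5964), x⁻ = (1.5963) → reset → x⁺ = (1.7109), jump to mode 2
Mode 2: flow for 1.0297 to horizon, guard not reached → x = (2.2261)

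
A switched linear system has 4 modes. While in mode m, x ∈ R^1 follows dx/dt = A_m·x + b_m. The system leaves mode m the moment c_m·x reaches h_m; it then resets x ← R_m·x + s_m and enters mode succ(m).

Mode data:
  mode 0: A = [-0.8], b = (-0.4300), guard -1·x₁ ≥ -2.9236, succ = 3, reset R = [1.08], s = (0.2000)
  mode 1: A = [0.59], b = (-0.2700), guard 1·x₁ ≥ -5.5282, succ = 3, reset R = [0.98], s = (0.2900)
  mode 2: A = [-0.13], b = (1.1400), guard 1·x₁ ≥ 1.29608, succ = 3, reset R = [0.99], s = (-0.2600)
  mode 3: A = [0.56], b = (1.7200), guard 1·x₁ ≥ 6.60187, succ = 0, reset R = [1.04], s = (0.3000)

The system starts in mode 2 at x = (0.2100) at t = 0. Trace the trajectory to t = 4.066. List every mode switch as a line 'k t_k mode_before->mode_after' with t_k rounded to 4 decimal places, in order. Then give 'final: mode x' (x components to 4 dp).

1 1.0438 2->3
2 2.5790 3->0
3 3.5791 0->3
final: 3 5.3727

Mode 2: guard c·x = 1.2961 hit at Δt = 1.0438 (t = 1.0438), x⁻ = (1.2961) → reset → x⁺ = (1.0231), jump to mode 3
Mode 3: guard c·x = 6.6019 hit at Δt = 1.5352 (t = 2.5790), x⁻ = (6.6019) → reset → x⁺ = (7.1659), jump to mode 0
Mode 0: guard c·x = -2.9236 hit at Δt = 1.0001 (t = 3.5791), x⁻ = (2.9236) → reset → x⁺ = (3.3575), jump to mode 3
Mode 3: flow for 0.4869 to horizon, guard not reached → x = (5.3727)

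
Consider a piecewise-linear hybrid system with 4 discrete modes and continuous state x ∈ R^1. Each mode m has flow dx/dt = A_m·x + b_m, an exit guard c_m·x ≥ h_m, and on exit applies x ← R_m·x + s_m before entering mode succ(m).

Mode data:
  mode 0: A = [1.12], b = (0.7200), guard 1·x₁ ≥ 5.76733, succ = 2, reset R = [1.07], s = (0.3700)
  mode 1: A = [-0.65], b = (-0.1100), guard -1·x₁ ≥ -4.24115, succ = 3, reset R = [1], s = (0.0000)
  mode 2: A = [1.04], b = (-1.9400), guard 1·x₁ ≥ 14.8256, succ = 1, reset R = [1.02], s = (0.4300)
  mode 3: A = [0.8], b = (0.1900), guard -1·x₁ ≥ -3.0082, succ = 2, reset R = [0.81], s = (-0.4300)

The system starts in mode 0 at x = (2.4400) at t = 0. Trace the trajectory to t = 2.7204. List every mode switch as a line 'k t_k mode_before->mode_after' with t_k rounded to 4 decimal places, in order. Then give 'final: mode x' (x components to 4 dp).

Mode 0: guard c·x = 5.7673 hit at Δt = 0.6536 (t = 0.6536), x⁻ = (5.7673) → reset → x⁺ = (6.5410), jump to mode 2
Mode 2: guard c·x = 14.8256 hit at Δt = 0.9803 (t = 1.6339), x⁻ = (14.8256) → reset → x⁺ = (15.5521), jump to mode 1
Mode 1: flow for 1.0865 to horizon, guard not reached → x = (7.5893)

1 0.6536 0->2
2 1.6339 2->1
final: 1 7.5893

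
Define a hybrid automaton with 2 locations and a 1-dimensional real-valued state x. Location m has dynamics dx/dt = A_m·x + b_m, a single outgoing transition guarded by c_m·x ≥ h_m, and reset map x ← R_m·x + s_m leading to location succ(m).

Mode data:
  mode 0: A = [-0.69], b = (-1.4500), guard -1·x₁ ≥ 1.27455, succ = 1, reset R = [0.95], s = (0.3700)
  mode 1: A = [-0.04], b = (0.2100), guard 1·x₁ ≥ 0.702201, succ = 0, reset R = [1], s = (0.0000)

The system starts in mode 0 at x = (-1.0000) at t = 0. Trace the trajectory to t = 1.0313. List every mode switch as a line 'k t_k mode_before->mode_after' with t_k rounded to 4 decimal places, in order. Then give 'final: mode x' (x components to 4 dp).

1 0.4155 0->1
final: 1 -0.6926

Mode 0: guard c·x = 1.2746 hit at Δt = 0.4155 (t = 0.4155), x⁻ = (-1.2745) → reset → x⁺ = (-0.8408), jump to mode 1
Mode 1: flow for 0.6158 to horizon, guard not reached → x = (-0.6926)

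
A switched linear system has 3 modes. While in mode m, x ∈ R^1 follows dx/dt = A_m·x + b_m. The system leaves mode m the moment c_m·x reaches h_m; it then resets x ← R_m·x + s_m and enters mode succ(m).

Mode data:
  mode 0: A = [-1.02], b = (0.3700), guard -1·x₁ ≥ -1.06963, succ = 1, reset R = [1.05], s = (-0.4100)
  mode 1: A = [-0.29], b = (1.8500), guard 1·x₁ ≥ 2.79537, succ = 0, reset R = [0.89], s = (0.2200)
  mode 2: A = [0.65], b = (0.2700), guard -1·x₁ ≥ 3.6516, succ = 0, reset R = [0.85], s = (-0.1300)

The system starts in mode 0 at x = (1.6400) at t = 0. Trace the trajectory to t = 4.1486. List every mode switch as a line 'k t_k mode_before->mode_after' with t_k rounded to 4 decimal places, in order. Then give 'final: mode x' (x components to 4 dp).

1 0.5800 0->1
2 2.1595 1->0
3 3.3352 0->1
final: 1 1.9037

Mode 0: guard c·x = -1.0696 hit at Δt = 0.5800 (t = 0.5800), x⁻ = (1.0696) → reset → x⁺ = (0.7131), jump to mode 1
Mode 1: guard c·x = 2.7954 hit at Δt = 1.5795 (t = 2.1595), x⁻ = (2.7954) → reset → x⁺ = (2.7079), jump to mode 0
Mode 0: guard c·x = -1.0696 hit at Δt = 1.1757 (t = 3.3352), x⁻ = (1.0696) → reset → x⁺ = (0.7131), jump to mode 1
Mode 1: flow for 0.8134 to horizon, guard not reached → x = (1.9037)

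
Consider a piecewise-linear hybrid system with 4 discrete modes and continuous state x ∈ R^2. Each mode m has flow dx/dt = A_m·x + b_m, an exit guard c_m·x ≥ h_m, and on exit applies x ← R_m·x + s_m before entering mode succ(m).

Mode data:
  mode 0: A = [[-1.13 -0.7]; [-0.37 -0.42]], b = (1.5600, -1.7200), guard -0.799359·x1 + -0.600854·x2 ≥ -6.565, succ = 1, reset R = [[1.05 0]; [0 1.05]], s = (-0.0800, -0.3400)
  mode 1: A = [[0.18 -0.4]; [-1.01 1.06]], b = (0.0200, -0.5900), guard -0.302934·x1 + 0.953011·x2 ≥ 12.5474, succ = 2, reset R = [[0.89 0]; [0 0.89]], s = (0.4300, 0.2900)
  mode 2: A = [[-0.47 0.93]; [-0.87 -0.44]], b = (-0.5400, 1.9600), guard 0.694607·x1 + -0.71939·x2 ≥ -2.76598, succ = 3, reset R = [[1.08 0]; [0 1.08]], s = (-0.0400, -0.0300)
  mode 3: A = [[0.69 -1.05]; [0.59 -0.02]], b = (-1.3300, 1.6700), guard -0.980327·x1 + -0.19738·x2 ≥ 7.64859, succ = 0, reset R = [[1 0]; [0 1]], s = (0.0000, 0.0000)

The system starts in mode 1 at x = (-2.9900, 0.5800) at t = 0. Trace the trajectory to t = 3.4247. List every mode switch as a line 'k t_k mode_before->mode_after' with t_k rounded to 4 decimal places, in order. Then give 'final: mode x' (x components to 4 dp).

1 1.2914 1->2
2 2.3802 2->3
final: 3 -8.1850 9.1651

Mode 1: guard c·x = 12.5474 hit at Δt = 1.2914 (t = 1.2914), x⁻ = (-6.1936, 11.1973) → reset → x⁺ = (-5.0823, 10.2556), jump to mode 2
Mode 2: guard c·x = -2.7660 hit at Δt = 1.0888 (t = 2.3802), x⁻ = (4.0069, 7.7138) → reset → x⁺ = (4.2875, 8.3009), jump to mode 3
Mode 3: flow for 1.0445 to horizon, guard not reached → x = (-8.1850, 9.1651)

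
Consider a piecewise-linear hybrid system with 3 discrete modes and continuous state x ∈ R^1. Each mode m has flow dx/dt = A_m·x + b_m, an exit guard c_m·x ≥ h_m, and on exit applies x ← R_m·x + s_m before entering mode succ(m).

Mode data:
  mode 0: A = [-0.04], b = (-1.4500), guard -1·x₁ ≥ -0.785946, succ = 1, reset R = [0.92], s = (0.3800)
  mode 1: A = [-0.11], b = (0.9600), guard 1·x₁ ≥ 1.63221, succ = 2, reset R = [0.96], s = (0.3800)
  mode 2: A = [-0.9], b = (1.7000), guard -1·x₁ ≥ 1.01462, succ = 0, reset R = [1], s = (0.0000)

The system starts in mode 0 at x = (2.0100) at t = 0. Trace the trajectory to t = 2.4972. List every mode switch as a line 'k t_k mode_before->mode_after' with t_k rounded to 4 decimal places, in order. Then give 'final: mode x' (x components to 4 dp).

1 0.8129 0->1
2 1.4668 1->2
final: 2 1.9118

Mode 0: guard c·x = -0.7859 hit at Δt = 0.8129 (t = 0.8129), x⁻ = (0.7859) → reset → x⁺ = (1.1031), jump to mode 1
Mode 1: guard c·x = 1.6322 hit at Δt = 0.6539 (t = 1.4668), x⁻ = (1.6322) → reset → x⁺ = (1.9469), jump to mode 2
Mode 2: flow for 1.0304 to horizon, guard not reached → x = (1.9118)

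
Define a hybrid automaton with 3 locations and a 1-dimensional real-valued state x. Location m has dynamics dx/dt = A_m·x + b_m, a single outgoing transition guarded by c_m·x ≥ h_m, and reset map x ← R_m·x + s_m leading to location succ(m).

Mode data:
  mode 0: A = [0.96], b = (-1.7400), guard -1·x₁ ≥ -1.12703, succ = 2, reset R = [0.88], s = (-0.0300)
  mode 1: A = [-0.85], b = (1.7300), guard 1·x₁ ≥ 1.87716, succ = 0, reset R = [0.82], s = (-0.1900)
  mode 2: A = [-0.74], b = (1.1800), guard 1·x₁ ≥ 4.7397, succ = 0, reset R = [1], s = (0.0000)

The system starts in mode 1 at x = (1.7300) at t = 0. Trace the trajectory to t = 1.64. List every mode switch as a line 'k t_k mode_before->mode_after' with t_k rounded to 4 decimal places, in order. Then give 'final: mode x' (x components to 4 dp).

Mode 1: guard c·x = 1.8772 hit at Δt = 0.7739 (t = 0.7739), x⁻ = (1.8772) → reset → x⁺ = (1.3493), jump to mode 0
Mode 0: guard c·x = -1.1270 hit at Δt = 0.4082 (t = 1.1821), x⁻ = (1.1270) → reset → x⁺ = (0.9618), jump to mode 2
Mode 2: flow for 0.4579 to horizon, guard not reached → x = (1.1436)

1 0.7739 1->0
2 1.1821 0->2
final: 2 1.1436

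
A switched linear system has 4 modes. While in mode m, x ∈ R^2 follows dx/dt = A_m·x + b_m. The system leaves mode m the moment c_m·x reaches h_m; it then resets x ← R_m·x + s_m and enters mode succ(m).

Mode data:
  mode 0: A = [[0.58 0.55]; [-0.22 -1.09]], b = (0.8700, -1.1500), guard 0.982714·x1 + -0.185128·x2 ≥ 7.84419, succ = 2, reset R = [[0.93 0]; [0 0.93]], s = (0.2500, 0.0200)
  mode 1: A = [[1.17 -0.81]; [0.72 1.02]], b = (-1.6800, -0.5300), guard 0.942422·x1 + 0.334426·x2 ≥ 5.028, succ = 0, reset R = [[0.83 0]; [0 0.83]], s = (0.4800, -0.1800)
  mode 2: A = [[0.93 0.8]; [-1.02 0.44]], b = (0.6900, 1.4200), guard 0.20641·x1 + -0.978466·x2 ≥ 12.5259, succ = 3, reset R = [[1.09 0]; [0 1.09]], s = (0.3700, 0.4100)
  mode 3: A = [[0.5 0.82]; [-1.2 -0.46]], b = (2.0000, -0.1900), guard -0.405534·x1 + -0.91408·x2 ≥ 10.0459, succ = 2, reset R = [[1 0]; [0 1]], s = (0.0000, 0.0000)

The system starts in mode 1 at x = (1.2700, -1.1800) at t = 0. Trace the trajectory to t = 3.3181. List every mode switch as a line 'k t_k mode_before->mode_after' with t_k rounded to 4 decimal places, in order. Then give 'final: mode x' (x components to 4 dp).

Mode 1: guard c·x = 5.0280 hit at Δt = 1.5351 (t = 1.5351), x⁻ = (5.8360, -1.4112) → reset → x⁺ = (5.3239, -1.3513), jump to mode 0
Mode 0: guard c·x = 7.8442 hit at Δt = 0.6219 (t = 2.1570), x⁻ = (7.6324, -1.8566) → reset → x⁺ = (7.3482, -1.7066), jump to mode 2
Mode 2: guard c·x = 12.5259 hit at Δt = 0.7989 (t = 2.9559), x⁻ = (11.5592, -10.3631) → reset → x⁺ = (12.9696, -10.8858), jump to mode 3
Mode 3: flow for 0.3622 to horizon, guard not reached → x = (12.2218, -14.3561)

1 1.5351 1->0
2 2.1570 0->2
3 2.9559 2->3
final: 3 12.2218 -14.3561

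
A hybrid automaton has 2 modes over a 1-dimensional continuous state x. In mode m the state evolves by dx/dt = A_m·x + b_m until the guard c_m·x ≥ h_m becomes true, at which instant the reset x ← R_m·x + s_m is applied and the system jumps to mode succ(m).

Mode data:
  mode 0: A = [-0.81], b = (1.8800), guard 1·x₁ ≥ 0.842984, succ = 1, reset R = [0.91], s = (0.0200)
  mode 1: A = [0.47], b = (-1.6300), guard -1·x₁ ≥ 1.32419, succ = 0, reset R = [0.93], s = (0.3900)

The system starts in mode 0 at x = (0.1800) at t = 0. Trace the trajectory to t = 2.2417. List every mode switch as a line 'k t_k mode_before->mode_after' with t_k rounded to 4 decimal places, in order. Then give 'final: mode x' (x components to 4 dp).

Mode 0: guard c·x = 0.8430 hit at Δt = 0.4575 (t = 0.4575), x⁻ = (0.8430) → reset → x⁺ = (0.7871), jump to mode 1
Mode 1: guard c·x = 1.3242 hit at Δt = 1.2358 (t = 1.6933), x⁻ = (-1.3242) → reset → x⁺ = (-0.8415), jump to mode 0
Mode 0: flow for 0.5484 to horizon, guard not reached → x = (0.2928)

1 0.4575 0->1
2 1.6933 1->0
final: 0 0.2928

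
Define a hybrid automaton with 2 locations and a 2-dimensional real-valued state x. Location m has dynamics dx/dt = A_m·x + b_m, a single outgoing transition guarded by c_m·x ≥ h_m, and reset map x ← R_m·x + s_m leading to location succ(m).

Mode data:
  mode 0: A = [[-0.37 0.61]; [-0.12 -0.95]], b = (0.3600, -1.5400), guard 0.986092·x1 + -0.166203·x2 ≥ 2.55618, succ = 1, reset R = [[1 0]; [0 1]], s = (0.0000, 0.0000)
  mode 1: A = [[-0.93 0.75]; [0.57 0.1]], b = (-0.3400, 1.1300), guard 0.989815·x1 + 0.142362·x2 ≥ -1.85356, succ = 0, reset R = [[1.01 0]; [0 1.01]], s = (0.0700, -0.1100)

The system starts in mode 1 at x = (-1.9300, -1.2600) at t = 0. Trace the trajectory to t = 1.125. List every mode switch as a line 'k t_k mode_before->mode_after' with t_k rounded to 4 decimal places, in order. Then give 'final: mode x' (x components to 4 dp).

1 0.6401 1->0
final: 0 -1.5871 -1.4045

Mode 1: guard c·x = -1.8536 hit at Δt = 0.6401 (t = 0.6401), x⁻ = (-1.6894, -1.2740) → reset → x⁺ = (-1.6363, -1.3968), jump to mode 0
Mode 0: flow for 0.4849 to horizon, guard not reached → x = (-1.5871, -1.4045)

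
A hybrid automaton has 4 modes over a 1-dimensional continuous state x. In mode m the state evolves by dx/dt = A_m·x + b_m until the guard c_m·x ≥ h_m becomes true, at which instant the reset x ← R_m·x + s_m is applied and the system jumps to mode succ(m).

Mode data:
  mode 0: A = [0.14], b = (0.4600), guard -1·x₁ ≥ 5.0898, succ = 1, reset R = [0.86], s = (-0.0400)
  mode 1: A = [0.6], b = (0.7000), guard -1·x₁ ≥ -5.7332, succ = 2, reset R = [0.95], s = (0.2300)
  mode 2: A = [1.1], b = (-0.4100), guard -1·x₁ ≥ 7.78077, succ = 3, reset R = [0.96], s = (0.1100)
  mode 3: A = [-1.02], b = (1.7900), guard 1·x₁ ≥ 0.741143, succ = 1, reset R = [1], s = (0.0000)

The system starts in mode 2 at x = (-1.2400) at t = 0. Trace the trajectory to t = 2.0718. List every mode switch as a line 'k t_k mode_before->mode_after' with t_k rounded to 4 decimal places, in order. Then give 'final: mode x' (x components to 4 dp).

1 1.4732 2->3
final: 3 -3.1946

Mode 2: guard c·x = 7.7808 hit at Δt = 1.4732 (t = 1.4732), x⁻ = (-7.7808) → reset → x⁺ = (-7.3595), jump to mode 3
Mode 3: flow for 0.5986 to horizon, guard not reached → x = (-3.1946)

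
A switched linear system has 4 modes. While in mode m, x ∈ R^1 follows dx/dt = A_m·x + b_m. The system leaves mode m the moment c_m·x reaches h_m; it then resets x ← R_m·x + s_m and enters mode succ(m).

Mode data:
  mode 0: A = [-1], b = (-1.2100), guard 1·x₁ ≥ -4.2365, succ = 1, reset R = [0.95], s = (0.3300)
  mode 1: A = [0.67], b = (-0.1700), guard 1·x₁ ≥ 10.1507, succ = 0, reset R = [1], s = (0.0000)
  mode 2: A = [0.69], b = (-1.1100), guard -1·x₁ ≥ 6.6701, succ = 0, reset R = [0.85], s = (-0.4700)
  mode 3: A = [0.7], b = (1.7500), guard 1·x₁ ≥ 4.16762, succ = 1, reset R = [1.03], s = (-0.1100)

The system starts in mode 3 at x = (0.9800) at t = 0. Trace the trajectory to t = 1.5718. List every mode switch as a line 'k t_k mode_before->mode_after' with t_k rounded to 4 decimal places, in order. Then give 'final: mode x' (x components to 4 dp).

Mode 3: guard c·x = 4.1676 hit at Δt = 0.9289 (t = 0.9289), x⁻ = (4.1676) → reset → x⁺ = (4.1826), jump to mode 1
Mode 1: flow for 0.6429 to horizon, guard not reached → x = (6.2980)

1 0.9289 3->1
final: 1 6.2980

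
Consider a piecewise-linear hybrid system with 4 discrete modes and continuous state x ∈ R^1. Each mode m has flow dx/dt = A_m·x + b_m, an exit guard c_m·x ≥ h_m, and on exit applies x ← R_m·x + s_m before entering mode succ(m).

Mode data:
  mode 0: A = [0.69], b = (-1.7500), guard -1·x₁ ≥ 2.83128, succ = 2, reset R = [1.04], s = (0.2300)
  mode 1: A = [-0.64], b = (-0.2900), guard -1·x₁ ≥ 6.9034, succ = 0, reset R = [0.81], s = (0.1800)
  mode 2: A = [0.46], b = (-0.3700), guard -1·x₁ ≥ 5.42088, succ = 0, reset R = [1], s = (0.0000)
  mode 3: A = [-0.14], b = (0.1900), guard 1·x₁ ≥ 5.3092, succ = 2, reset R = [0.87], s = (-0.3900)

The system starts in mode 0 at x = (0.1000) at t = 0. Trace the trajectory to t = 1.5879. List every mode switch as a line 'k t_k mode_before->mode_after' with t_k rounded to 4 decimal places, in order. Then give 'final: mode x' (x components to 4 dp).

Mode 0: guard c·x = 2.8313 hit at Δt = 1.1448 (t = 1.1448), x⁻ = (-2.8313) → reset → x⁺ = (-2.7145), jump to mode 2
Mode 2: flow for 0.4431 to horizon, guard not reached → x = (-3.5101)

1 1.1448 0->2
final: 2 -3.5101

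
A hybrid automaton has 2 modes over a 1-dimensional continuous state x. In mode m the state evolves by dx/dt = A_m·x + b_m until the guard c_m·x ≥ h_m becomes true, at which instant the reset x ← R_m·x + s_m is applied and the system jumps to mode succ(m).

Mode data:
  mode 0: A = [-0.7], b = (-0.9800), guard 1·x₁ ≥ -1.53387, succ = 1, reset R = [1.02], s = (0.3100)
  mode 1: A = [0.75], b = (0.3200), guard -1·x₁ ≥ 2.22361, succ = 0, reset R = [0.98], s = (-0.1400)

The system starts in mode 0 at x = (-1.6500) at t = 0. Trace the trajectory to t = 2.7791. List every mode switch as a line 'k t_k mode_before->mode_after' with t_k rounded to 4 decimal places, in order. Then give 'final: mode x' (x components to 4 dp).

1 0.8923 0->1
2 1.9256 1->0
final: 0 -1.9057

Mode 0: guard c·x = -1.5339 hit at Δt = 0.8923 (t = 0.8923), x⁻ = (-1.5339) → reset → x⁺ = (-1.2545), jump to mode 1
Mode 1: guard c·x = 2.2236 hit at Δt = 1.0333 (t = 1.9256), x⁻ = (-2.2236) → reset → x⁺ = (-2.3191), jump to mode 0
Mode 0: flow for 0.8535 to horizon, guard not reached → x = (-1.9057)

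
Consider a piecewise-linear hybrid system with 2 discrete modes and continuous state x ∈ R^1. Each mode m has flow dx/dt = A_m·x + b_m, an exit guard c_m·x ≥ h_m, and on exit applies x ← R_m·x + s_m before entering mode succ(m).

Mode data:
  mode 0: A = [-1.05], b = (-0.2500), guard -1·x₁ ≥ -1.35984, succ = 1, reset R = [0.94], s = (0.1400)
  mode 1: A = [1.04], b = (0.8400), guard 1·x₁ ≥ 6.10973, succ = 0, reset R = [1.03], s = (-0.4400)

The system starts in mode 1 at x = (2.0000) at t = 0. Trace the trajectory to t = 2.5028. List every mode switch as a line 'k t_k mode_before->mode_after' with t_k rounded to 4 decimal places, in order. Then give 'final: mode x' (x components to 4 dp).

1 0.8670 1->0
2 2.1414 0->1
final: 1 2.4338

Mode 1: guard c·x = 6.1097 hit at Δt = 0.8670 (t = 0.8670), x⁻ = (6.1097) → reset → x⁺ = (5.8530), jump to mode 0
Mode 0: guard c·x = -1.3598 hit at Δt = 1.2744 (t = 2.1414), x⁻ = (1.3598) → reset → x⁺ = (1.4182), jump to mode 1
Mode 1: flow for 0.3614 to horizon, guard not reached → x = (2.4338)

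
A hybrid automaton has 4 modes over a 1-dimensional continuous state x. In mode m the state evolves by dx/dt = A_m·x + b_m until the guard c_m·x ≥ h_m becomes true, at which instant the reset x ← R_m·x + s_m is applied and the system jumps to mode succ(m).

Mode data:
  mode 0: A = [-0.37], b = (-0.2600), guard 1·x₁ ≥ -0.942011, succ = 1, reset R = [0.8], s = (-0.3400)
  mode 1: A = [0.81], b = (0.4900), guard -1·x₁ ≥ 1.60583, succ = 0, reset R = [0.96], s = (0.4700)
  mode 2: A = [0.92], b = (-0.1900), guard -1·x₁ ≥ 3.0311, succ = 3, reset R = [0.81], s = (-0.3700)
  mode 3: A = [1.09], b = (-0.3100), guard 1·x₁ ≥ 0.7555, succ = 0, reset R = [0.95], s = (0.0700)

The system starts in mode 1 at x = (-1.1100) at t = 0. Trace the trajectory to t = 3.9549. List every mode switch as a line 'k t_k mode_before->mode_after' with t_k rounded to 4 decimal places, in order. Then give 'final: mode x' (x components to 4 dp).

1 0.8444 1->0
2 2.0140 0->1
3 2.8991 1->0
final: 0 -0.9523

Mode 1: guard c·x = 1.6058 hit at Δt = 0.8444 (t = 0.8444), x⁻ = (-1.6058) → reset → x⁺ = (-1.0716), jump to mode 0
Mode 0: guard c·x = -0.9420 hit at Δt = 1.1696 (t = 2.0140), x⁻ = (-0.9420) → reset → x⁺ = (-1.0936), jump to mode 1
Mode 1: guard c·x = 1.6058 hit at Δt = 0.8851 (t = 2.8991), x⁻ = (-1.6058) → reset → x⁺ = (-1.0716), jump to mode 0
Mode 0: flow for 1.0558 to horizon, guard not reached → x = (-0.9523)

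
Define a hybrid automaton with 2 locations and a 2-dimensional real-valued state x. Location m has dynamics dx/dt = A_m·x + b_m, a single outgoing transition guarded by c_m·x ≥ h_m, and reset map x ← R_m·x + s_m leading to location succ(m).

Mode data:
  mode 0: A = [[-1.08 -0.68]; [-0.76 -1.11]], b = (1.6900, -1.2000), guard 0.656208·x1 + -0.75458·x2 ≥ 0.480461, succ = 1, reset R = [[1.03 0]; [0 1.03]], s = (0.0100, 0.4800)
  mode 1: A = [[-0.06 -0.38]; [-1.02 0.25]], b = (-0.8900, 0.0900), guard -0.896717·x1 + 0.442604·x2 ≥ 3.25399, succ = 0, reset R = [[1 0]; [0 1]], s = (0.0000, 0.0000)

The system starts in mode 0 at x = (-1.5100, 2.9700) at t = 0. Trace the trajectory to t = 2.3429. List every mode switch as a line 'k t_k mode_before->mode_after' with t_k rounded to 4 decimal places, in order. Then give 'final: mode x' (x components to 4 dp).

1 1.4628 0->1
final: 1 -0.3132 0.3289

Mode 0: guard c·x = 0.4805 hit at Δt = 1.4628 (t = 1.4628), x⁻ = (0.5341, -0.1722) → reset → x⁺ = (0.5601, 0.3026), jump to mode 1
Mode 1: flow for 0.8801 to horizon, guard not reached → x = (-0.3132, 0.3289)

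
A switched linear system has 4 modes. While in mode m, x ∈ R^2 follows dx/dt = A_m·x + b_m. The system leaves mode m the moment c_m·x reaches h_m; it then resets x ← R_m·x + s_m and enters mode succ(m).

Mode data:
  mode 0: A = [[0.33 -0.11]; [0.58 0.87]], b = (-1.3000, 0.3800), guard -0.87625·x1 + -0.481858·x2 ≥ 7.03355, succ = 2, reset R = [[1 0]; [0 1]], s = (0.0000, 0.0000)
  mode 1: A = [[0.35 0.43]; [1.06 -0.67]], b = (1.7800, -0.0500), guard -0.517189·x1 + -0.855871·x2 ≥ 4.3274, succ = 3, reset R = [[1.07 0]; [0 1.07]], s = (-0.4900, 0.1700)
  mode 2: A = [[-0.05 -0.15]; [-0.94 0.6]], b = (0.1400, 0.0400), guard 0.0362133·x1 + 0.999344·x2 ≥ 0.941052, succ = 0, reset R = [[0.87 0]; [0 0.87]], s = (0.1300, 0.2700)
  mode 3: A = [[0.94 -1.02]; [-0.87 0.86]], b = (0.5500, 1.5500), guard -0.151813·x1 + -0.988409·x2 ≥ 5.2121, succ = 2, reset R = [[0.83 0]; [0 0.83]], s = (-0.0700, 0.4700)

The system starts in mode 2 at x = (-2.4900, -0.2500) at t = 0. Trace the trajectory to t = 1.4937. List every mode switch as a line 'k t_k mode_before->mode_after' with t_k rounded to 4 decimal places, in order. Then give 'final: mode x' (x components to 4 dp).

Mode 2: guard c·x = 0.9411 hit at Δt = 0.5031 (t = 0.5031), x⁻ = (-2.3857, 1.0281) → reset → x⁺ = (-1.9456, 1.1645), jump to mode 0
Mode 0: flow for 0.9906 to horizon, guard not reached → x = (-4.3611, 0.6912)

1 0.5031 2->0
final: 0 -4.3611 0.6912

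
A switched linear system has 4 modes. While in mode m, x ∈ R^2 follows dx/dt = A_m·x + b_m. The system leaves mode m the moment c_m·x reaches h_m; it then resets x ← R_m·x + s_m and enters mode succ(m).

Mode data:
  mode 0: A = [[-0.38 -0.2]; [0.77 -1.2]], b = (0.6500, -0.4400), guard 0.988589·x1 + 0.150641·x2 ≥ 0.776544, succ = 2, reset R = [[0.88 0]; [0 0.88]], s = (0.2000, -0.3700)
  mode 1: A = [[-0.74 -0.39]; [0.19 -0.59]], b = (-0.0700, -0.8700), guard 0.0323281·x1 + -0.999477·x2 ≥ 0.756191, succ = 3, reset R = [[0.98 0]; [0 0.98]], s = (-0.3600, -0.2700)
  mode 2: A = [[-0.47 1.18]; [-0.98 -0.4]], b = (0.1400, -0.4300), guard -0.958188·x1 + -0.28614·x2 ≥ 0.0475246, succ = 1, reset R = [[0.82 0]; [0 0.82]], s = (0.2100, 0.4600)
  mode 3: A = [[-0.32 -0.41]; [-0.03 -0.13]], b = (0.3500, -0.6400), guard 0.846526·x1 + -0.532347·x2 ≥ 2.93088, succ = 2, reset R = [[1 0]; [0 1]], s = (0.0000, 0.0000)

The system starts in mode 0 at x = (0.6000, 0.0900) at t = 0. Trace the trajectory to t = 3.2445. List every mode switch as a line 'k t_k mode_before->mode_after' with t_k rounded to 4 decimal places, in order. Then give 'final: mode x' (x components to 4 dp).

1 0.4638 0->2
2 1.2348 2->1
3 2.2327 1->3
final: 3 0.6911 -1.4947

Mode 0: guard c·x = 0.7765 hit at Δt = 0.4638 (t = 0.4638), x⁻ = (0.7724, 0.0859) → reset → x⁺ = (0.8797, -0.2944), jump to mode 2
Mode 2: guard c·x = 0.0475 hit at Δt = 0.7710 (t = 1.2348), x⁻ = (0.2065, -0.8575) → reset → x⁺ = (0.3793, -0.2432), jump to mode 1
Mode 1: guard c·x = 0.7562 hit at Δt = 0.9979 (t = 2.2327), x⁻ = (0.2829, -0.7474) → reset → x⁺ = (-0.0827, -1.0025), jump to mode 3
Mode 3: flow for 1.0118 to horizon, guard not reached → x = (0.6911, -1.4947)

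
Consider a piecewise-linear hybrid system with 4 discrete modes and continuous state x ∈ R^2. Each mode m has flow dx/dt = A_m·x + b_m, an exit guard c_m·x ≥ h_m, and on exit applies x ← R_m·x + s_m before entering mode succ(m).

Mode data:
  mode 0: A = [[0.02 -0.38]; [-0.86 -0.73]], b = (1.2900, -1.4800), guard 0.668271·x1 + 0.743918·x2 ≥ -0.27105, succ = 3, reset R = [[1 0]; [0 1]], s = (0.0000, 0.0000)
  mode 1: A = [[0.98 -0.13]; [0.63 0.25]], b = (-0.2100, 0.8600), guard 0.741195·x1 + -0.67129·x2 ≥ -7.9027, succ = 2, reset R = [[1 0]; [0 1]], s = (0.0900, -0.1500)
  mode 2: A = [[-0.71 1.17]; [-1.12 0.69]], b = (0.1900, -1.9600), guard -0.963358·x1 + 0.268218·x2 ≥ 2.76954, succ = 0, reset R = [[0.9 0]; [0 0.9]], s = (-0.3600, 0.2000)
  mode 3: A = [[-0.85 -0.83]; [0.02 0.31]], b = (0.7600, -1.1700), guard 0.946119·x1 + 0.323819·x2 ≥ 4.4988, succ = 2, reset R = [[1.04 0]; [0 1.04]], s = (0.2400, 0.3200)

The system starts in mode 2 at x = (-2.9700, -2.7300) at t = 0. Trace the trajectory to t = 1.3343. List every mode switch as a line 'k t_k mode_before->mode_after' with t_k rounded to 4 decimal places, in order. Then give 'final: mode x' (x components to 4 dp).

Mode 2: guard c·x = 2.7695 hit at Δt = 0.9063 (t = 0.9063), x⁻ = (-3.6820, -2.8989) → reset → x⁺ = (-3.6738, -2.4090), jump to mode 0
Mode 0: flow for 0.4280 to horizon, guard not reached → x = (-2.8579, -1.2855)

1 0.9063 2->0
final: 0 -2.8579 -1.2855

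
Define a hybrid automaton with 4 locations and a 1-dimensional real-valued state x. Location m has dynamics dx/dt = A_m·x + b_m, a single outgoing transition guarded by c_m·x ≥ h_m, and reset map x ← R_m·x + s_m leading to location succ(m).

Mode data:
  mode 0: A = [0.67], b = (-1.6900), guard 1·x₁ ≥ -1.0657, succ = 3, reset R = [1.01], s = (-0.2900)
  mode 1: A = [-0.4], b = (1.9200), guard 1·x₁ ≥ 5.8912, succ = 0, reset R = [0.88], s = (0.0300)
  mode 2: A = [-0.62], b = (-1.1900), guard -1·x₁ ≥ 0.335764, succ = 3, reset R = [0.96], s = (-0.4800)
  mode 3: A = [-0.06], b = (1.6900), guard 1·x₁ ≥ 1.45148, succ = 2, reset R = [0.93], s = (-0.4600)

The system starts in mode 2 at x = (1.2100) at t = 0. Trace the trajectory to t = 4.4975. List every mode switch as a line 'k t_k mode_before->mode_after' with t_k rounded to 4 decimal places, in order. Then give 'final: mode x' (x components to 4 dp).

1 1.0986 2->3
2 2.4485 3->2
3 3.3730 2->3
final: 3 1.0877

Mode 2: guard c·x = 0.3358 hit at Δt = 1.0986 (t = 1.0986), x⁻ = (-0.3358) → reset → x⁺ = (-0.8023), jump to mode 3
Mode 3: guard c·x = 1.4515 hit at Δt = 1.3499 (t = 2.4485), x⁻ = (1.4515) → reset → x⁺ = (0.8899), jump to mode 2
Mode 2: guard c·x = 0.3358 hit at Δt = 0.9245 (t = 3.3730), x⁻ = (-0.3358) → reset → x⁺ = (-0.8023), jump to mode 3
Mode 3: flow for 1.1245 to horizon, guard not reached → x = (1.0877)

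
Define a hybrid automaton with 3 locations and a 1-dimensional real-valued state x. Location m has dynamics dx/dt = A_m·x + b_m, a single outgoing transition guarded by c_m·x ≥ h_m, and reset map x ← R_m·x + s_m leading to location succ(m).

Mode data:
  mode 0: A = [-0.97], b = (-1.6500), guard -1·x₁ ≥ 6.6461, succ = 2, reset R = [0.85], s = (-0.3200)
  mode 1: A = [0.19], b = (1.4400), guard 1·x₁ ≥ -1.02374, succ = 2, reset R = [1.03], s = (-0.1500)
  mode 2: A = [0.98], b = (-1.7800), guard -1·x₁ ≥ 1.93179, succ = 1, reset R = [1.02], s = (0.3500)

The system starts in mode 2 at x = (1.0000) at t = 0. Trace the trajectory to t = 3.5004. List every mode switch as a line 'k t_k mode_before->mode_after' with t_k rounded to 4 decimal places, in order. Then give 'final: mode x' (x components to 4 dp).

1 1.5553 2->1
2 2.0576 1->2
3 2.2777 2->1
4 2.7800 1->2
5 3.0002 2->1
final: 1 -1.0263

Mode 2: guard c·x = 1.9318 hit at Δt = 1.5553 (t = 1.5553), x⁻ = (-1.9318) → reset → x⁺ = (-1.6204), jump to mode 1
Mode 1: guard c·x = -1.0237 hit at Δt = 0.5023 (t = 2.0576), x⁻ = (-1.0237) → reset → x⁺ = (-1.2045), jump to mode 2
Mode 2: guard c·x = 1.9318 hit at Δt = 0.2201 (t = 2.2777), x⁻ = (-1.9318) → reset → x⁺ = (-1.6204), jump to mode 1
Mode 1: guard c·x = -1.0237 hit at Δt = 0.5023 (t = 2.7800), x⁻ = (-1.0237) → reset → x⁺ = (-1.2045), jump to mode 2
Mode 2: guard c·x = 1.9318 hit at Δt = 0.2201 (t = 3.0002), x⁻ = (-1.9318) → reset → x⁺ = (-1.6204), jump to mode 1
Mode 1: flow for 0.5002 to horizon, guard not reached → x = (-1.0263)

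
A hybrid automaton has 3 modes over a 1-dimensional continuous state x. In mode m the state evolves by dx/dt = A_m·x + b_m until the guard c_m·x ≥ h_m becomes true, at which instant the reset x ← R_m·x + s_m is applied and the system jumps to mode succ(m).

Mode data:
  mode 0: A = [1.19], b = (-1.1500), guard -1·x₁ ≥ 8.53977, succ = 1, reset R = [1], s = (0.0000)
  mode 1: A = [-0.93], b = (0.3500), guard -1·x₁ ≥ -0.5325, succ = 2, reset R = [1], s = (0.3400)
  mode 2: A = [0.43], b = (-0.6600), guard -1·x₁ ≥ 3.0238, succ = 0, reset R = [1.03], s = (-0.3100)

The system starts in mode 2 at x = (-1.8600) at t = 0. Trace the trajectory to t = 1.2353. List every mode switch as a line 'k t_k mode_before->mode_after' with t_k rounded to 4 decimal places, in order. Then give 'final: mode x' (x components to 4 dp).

1 0.6855 2->0
final: 0 -7.4805

Mode 2: guard c·x = 3.0238 hit at Δt = 0.6855 (t = 0.6855), x⁻ = (-3.0238) → reset → x⁺ = (-3.4245), jump to mode 0
Mode 0: flow for 0.5498 to horizon, guard not reached → x = (-7.4805)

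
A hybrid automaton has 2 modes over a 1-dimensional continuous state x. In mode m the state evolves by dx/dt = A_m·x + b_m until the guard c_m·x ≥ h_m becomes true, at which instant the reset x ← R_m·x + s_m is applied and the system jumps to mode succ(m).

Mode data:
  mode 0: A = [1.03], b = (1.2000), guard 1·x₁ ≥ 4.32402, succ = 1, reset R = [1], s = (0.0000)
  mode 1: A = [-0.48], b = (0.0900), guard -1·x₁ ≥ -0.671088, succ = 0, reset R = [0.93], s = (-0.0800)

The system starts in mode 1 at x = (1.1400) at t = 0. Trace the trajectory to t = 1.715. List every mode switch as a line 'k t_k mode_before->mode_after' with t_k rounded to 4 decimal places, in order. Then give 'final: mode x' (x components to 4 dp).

1 1.4122 1->0
final: 0 1.1697

Mode 1: guard c·x = -0.6711 hit at Δt = 1.4122 (t = 1.4122), x⁻ = (0.6711) → reset → x⁺ = (0.5441), jump to mode 0
Mode 0: flow for 0.3028 to horizon, guard not reached → x = (1.1697)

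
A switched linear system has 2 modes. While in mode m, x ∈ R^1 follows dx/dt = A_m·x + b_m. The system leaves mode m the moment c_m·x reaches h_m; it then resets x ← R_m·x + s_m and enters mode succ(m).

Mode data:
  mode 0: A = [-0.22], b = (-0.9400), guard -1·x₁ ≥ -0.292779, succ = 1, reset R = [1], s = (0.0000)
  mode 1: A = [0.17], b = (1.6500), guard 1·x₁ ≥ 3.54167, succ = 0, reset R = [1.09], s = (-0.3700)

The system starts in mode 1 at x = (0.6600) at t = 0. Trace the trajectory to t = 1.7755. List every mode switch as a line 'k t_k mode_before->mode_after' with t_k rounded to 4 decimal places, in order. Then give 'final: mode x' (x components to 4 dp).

1 1.4429 1->0
final: 0 2.9427

Mode 1: guard c·x = 3.5417 hit at Δt = 1.4429 (t = 1.4429), x⁻ = (3.5417) → reset → x⁺ = (3.4904), jump to mode 0
Mode 0: flow for 0.3326 to horizon, guard not reached → x = (2.9427)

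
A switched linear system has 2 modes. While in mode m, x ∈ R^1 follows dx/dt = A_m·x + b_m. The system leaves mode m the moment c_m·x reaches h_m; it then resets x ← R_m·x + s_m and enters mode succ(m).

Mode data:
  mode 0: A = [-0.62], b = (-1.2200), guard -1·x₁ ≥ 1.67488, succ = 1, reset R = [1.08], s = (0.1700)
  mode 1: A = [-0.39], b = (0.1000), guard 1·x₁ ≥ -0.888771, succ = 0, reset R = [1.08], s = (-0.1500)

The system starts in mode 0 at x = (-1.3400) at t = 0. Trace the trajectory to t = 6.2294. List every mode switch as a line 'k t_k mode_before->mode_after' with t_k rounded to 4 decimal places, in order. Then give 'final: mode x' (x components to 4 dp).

Mode 0: guard c·x = 1.6749 hit at Δt = 1.2297 (t = 1.2297), x⁻ = (-1.6749) → reset → x⁺ = (-1.6389), jump to mode 1
Mode 1: guard c·x = -0.8888 hit at Δt = 1.2918 (t = 2.5215), x⁻ = (-0.8888) → reset → x⁺ = (-1.1099), jump to mode 0
Mode 0: guard c·x = 1.6749 hit at Δt = 1.7335 (t = 4.2550), x⁻ = (-1.6749) → reset → x⁺ = (-1.6389), jump to mode 1
Mode 1: guard c·x = -0.8888 hit at Δt = 1.2918 (t = 5.5468), x⁻ = (-0.8888) → reset → x⁺ = (-1.1099), jump to mode 0
Mode 0: flow for 0.6826 to horizon, guard not reached → x = (-1.4059)

1 1.2297 0->1
2 2.5215 1->0
3 4.2550 0->1
4 5.5468 1->0
final: 0 -1.4059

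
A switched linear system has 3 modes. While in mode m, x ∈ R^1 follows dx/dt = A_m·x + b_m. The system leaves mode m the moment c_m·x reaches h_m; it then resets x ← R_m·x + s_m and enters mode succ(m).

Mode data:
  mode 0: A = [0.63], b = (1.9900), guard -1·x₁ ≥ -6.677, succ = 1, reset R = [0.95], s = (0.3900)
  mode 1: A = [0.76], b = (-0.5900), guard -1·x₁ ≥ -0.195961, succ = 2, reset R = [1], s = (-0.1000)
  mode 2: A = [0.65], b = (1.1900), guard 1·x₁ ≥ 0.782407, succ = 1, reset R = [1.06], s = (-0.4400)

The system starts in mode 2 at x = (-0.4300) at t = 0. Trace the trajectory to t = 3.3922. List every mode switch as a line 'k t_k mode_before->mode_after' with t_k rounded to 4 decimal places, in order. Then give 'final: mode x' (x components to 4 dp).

1 0.9593 2->1
2 1.4926 1->2
3 1.9614 2->1
4 2.4947 1->2
5 2.9636 2->1
final: 1 0.2403

Mode 2: guard c·x = 0.7824 hit at Δt = 0.9593 (t = 0.9593), x⁻ = (0.7824) → reset → x⁺ = (0.3894), jump to mode 1
Mode 1: guard c·x = -0.1960 hit at Δt = 0.5333 (t = 1.4926), x⁻ = (0.1960) → reset → x⁺ = (0.0960), jump to mode 2
Mode 2: guard c·x = 0.7824 hit at Δt = 0.4688 (t = 1.9614), x⁻ = (0.7824) → reset → x⁺ = (0.3894), jump to mode 1
Mode 1: guard c·x = -0.1960 hit at Δt = 0.5333 (t = 2.4947), x⁻ = (0.1960) → reset → x⁺ = (0.0960), jump to mode 2
Mode 2: guard c·x = 0.7824 hit at Δt = 0.4688 (t = 2.9636), x⁻ = (0.7824) → reset → x⁺ = (0.3894), jump to mode 1
Mode 1: flow for 0.4286 to horizon, guard not reached → x = (0.2403)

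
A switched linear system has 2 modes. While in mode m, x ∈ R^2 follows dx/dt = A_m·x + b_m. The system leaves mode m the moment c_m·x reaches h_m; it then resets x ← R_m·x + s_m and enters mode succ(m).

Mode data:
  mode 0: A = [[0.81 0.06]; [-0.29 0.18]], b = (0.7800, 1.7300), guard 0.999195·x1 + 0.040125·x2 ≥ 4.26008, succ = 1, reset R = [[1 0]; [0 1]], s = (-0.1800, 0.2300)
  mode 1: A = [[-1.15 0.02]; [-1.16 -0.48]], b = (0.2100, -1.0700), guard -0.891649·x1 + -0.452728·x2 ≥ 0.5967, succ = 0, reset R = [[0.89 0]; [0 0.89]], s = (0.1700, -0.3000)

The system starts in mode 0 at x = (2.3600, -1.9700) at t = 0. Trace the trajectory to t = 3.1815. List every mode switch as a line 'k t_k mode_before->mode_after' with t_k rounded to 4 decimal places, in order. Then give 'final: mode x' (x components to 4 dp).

Mode 0: guard c·x = 4.2601 hit at Δt = 0.5944 (t = 0.5944), x⁻ = (4.3317, -1.6982) → reset → x⁺ = (4.1517, -1.4682), jump to mode 1
Mode 1: guard c·x = 0.5967 hit at Δt = 1.0254 (t = 1.6198), x⁻ = (1.3631, -4.0026) → reset → x⁺ = (1.3831, -3.8623), jump to mode 0
Mode 0: guard c·x = 4.2601 hit at Δt = 1.1091 (t = 2.7289), x⁻ = (4.4050, -3.5245) → reset → x⁺ = (4.2250, -3.2945), jump to mode 1
Mode 1: flow for 0.4526 to horizon, guard not reached → x = (2.5557, -4.6386)

1 0.5944 0->1
2 1.6198 1->0
3 2.7289 0->1
final: 1 2.5557 -4.6386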